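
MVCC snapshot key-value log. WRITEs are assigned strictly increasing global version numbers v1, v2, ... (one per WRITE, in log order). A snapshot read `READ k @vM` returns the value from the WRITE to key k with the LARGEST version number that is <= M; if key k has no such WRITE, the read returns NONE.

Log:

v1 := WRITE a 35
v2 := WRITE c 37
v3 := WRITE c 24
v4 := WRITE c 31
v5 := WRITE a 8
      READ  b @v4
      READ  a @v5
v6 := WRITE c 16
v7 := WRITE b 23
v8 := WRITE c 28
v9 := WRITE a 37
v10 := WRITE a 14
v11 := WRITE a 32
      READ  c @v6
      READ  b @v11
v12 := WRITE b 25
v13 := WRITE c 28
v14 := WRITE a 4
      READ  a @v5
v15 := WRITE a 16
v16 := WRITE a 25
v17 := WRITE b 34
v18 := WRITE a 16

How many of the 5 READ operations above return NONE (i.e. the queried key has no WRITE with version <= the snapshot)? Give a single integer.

Answer: 1

Derivation:
v1: WRITE a=35  (a history now [(1, 35)])
v2: WRITE c=37  (c history now [(2, 37)])
v3: WRITE c=24  (c history now [(2, 37), (3, 24)])
v4: WRITE c=31  (c history now [(2, 37), (3, 24), (4, 31)])
v5: WRITE a=8  (a history now [(1, 35), (5, 8)])
READ b @v4: history=[] -> no version <= 4 -> NONE
READ a @v5: history=[(1, 35), (5, 8)] -> pick v5 -> 8
v6: WRITE c=16  (c history now [(2, 37), (3, 24), (4, 31), (6, 16)])
v7: WRITE b=23  (b history now [(7, 23)])
v8: WRITE c=28  (c history now [(2, 37), (3, 24), (4, 31), (6, 16), (8, 28)])
v9: WRITE a=37  (a history now [(1, 35), (5, 8), (9, 37)])
v10: WRITE a=14  (a history now [(1, 35), (5, 8), (9, 37), (10, 14)])
v11: WRITE a=32  (a history now [(1, 35), (5, 8), (9, 37), (10, 14), (11, 32)])
READ c @v6: history=[(2, 37), (3, 24), (4, 31), (6, 16), (8, 28)] -> pick v6 -> 16
READ b @v11: history=[(7, 23)] -> pick v7 -> 23
v12: WRITE b=25  (b history now [(7, 23), (12, 25)])
v13: WRITE c=28  (c history now [(2, 37), (3, 24), (4, 31), (6, 16), (8, 28), (13, 28)])
v14: WRITE a=4  (a history now [(1, 35), (5, 8), (9, 37), (10, 14), (11, 32), (14, 4)])
READ a @v5: history=[(1, 35), (5, 8), (9, 37), (10, 14), (11, 32), (14, 4)] -> pick v5 -> 8
v15: WRITE a=16  (a history now [(1, 35), (5, 8), (9, 37), (10, 14), (11, 32), (14, 4), (15, 16)])
v16: WRITE a=25  (a history now [(1, 35), (5, 8), (9, 37), (10, 14), (11, 32), (14, 4), (15, 16), (16, 25)])
v17: WRITE b=34  (b history now [(7, 23), (12, 25), (17, 34)])
v18: WRITE a=16  (a history now [(1, 35), (5, 8), (9, 37), (10, 14), (11, 32), (14, 4), (15, 16), (16, 25), (18, 16)])
Read results in order: ['NONE', '8', '16', '23', '8']
NONE count = 1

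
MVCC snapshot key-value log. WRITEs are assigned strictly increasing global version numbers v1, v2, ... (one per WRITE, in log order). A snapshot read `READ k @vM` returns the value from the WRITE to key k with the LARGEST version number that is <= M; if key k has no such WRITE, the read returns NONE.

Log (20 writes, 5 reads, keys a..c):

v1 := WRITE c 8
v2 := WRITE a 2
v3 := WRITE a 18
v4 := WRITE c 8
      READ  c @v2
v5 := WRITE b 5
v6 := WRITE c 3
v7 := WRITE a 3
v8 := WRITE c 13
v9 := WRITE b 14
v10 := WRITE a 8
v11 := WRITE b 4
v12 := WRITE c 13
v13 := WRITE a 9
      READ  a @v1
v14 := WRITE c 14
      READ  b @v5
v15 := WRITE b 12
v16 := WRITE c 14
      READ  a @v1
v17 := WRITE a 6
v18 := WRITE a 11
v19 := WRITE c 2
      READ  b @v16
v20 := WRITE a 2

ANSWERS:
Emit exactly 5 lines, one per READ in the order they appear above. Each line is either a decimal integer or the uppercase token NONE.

v1: WRITE c=8  (c history now [(1, 8)])
v2: WRITE a=2  (a history now [(2, 2)])
v3: WRITE a=18  (a history now [(2, 2), (3, 18)])
v4: WRITE c=8  (c history now [(1, 8), (4, 8)])
READ c @v2: history=[(1, 8), (4, 8)] -> pick v1 -> 8
v5: WRITE b=5  (b history now [(5, 5)])
v6: WRITE c=3  (c history now [(1, 8), (4, 8), (6, 3)])
v7: WRITE a=3  (a history now [(2, 2), (3, 18), (7, 3)])
v8: WRITE c=13  (c history now [(1, 8), (4, 8), (6, 3), (8, 13)])
v9: WRITE b=14  (b history now [(5, 5), (9, 14)])
v10: WRITE a=8  (a history now [(2, 2), (3, 18), (7, 3), (10, 8)])
v11: WRITE b=4  (b history now [(5, 5), (9, 14), (11, 4)])
v12: WRITE c=13  (c history now [(1, 8), (4, 8), (6, 3), (8, 13), (12, 13)])
v13: WRITE a=9  (a history now [(2, 2), (3, 18), (7, 3), (10, 8), (13, 9)])
READ a @v1: history=[(2, 2), (3, 18), (7, 3), (10, 8), (13, 9)] -> no version <= 1 -> NONE
v14: WRITE c=14  (c history now [(1, 8), (4, 8), (6, 3), (8, 13), (12, 13), (14, 14)])
READ b @v5: history=[(5, 5), (9, 14), (11, 4)] -> pick v5 -> 5
v15: WRITE b=12  (b history now [(5, 5), (9, 14), (11, 4), (15, 12)])
v16: WRITE c=14  (c history now [(1, 8), (4, 8), (6, 3), (8, 13), (12, 13), (14, 14), (16, 14)])
READ a @v1: history=[(2, 2), (3, 18), (7, 3), (10, 8), (13, 9)] -> no version <= 1 -> NONE
v17: WRITE a=6  (a history now [(2, 2), (3, 18), (7, 3), (10, 8), (13, 9), (17, 6)])
v18: WRITE a=11  (a history now [(2, 2), (3, 18), (7, 3), (10, 8), (13, 9), (17, 6), (18, 11)])
v19: WRITE c=2  (c history now [(1, 8), (4, 8), (6, 3), (8, 13), (12, 13), (14, 14), (16, 14), (19, 2)])
READ b @v16: history=[(5, 5), (9, 14), (11, 4), (15, 12)] -> pick v15 -> 12
v20: WRITE a=2  (a history now [(2, 2), (3, 18), (7, 3), (10, 8), (13, 9), (17, 6), (18, 11), (20, 2)])

Answer: 8
NONE
5
NONE
12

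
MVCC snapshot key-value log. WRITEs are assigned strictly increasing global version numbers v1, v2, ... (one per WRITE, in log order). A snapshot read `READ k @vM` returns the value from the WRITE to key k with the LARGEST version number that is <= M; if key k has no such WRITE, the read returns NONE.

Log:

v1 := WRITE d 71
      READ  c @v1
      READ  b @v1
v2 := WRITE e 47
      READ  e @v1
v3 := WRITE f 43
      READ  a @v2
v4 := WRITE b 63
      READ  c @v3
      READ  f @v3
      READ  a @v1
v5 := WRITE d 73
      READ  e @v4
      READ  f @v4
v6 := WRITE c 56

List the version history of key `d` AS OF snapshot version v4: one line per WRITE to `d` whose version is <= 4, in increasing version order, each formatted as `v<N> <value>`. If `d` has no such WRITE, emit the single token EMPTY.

Answer: v1 71

Derivation:
Scan writes for key=d with version <= 4:
  v1 WRITE d 71 -> keep
  v2 WRITE e 47 -> skip
  v3 WRITE f 43 -> skip
  v4 WRITE b 63 -> skip
  v5 WRITE d 73 -> drop (> snap)
  v6 WRITE c 56 -> skip
Collected: [(1, 71)]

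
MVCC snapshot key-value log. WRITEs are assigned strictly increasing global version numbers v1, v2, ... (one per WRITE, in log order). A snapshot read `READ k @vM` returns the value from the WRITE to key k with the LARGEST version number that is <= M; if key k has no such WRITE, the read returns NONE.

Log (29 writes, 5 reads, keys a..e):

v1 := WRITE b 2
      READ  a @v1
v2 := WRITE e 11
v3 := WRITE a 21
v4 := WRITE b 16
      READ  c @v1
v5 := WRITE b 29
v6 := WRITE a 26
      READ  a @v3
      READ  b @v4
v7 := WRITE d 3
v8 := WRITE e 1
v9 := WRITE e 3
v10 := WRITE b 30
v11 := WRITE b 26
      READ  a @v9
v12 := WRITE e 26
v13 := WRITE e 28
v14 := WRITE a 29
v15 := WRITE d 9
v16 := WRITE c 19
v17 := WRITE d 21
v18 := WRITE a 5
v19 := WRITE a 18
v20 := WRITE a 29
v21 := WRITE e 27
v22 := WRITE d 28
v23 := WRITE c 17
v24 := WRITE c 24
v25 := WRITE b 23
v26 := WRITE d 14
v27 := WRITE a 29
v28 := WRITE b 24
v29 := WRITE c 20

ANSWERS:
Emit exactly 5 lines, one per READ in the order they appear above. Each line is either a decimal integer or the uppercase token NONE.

v1: WRITE b=2  (b history now [(1, 2)])
READ a @v1: history=[] -> no version <= 1 -> NONE
v2: WRITE e=11  (e history now [(2, 11)])
v3: WRITE a=21  (a history now [(3, 21)])
v4: WRITE b=16  (b history now [(1, 2), (4, 16)])
READ c @v1: history=[] -> no version <= 1 -> NONE
v5: WRITE b=29  (b history now [(1, 2), (4, 16), (5, 29)])
v6: WRITE a=26  (a history now [(3, 21), (6, 26)])
READ a @v3: history=[(3, 21), (6, 26)] -> pick v3 -> 21
READ b @v4: history=[(1, 2), (4, 16), (5, 29)] -> pick v4 -> 16
v7: WRITE d=3  (d history now [(7, 3)])
v8: WRITE e=1  (e history now [(2, 11), (8, 1)])
v9: WRITE e=3  (e history now [(2, 11), (8, 1), (9, 3)])
v10: WRITE b=30  (b history now [(1, 2), (4, 16), (5, 29), (10, 30)])
v11: WRITE b=26  (b history now [(1, 2), (4, 16), (5, 29), (10, 30), (11, 26)])
READ a @v9: history=[(3, 21), (6, 26)] -> pick v6 -> 26
v12: WRITE e=26  (e history now [(2, 11), (8, 1), (9, 3), (12, 26)])
v13: WRITE e=28  (e history now [(2, 11), (8, 1), (9, 3), (12, 26), (13, 28)])
v14: WRITE a=29  (a history now [(3, 21), (6, 26), (14, 29)])
v15: WRITE d=9  (d history now [(7, 3), (15, 9)])
v16: WRITE c=19  (c history now [(16, 19)])
v17: WRITE d=21  (d history now [(7, 3), (15, 9), (17, 21)])
v18: WRITE a=5  (a history now [(3, 21), (6, 26), (14, 29), (18, 5)])
v19: WRITE a=18  (a history now [(3, 21), (6, 26), (14, 29), (18, 5), (19, 18)])
v20: WRITE a=29  (a history now [(3, 21), (6, 26), (14, 29), (18, 5), (19, 18), (20, 29)])
v21: WRITE e=27  (e history now [(2, 11), (8, 1), (9, 3), (12, 26), (13, 28), (21, 27)])
v22: WRITE d=28  (d history now [(7, 3), (15, 9), (17, 21), (22, 28)])
v23: WRITE c=17  (c history now [(16, 19), (23, 17)])
v24: WRITE c=24  (c history now [(16, 19), (23, 17), (24, 24)])
v25: WRITE b=23  (b history now [(1, 2), (4, 16), (5, 29), (10, 30), (11, 26), (25, 23)])
v26: WRITE d=14  (d history now [(7, 3), (15, 9), (17, 21), (22, 28), (26, 14)])
v27: WRITE a=29  (a history now [(3, 21), (6, 26), (14, 29), (18, 5), (19, 18), (20, 29), (27, 29)])
v28: WRITE b=24  (b history now [(1, 2), (4, 16), (5, 29), (10, 30), (11, 26), (25, 23), (28, 24)])
v29: WRITE c=20  (c history now [(16, 19), (23, 17), (24, 24), (29, 20)])

Answer: NONE
NONE
21
16
26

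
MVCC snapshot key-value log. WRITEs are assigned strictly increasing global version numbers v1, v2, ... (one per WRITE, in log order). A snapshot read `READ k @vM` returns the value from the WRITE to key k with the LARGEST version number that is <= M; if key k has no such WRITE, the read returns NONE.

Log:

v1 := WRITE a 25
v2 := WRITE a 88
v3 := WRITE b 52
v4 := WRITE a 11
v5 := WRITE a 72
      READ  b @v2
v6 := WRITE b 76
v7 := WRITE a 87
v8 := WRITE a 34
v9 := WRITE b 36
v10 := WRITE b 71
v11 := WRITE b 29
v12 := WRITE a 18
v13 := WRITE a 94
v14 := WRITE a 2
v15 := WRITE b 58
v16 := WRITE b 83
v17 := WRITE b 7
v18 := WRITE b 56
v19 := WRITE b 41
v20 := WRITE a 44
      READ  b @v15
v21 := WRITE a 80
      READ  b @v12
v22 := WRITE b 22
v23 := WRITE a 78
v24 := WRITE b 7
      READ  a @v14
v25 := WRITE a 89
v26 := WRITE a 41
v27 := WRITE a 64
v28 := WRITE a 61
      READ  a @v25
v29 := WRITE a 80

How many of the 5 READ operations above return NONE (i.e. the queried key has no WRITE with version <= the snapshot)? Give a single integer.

v1: WRITE a=25  (a history now [(1, 25)])
v2: WRITE a=88  (a history now [(1, 25), (2, 88)])
v3: WRITE b=52  (b history now [(3, 52)])
v4: WRITE a=11  (a history now [(1, 25), (2, 88), (4, 11)])
v5: WRITE a=72  (a history now [(1, 25), (2, 88), (4, 11), (5, 72)])
READ b @v2: history=[(3, 52)] -> no version <= 2 -> NONE
v6: WRITE b=76  (b history now [(3, 52), (6, 76)])
v7: WRITE a=87  (a history now [(1, 25), (2, 88), (4, 11), (5, 72), (7, 87)])
v8: WRITE a=34  (a history now [(1, 25), (2, 88), (4, 11), (5, 72), (7, 87), (8, 34)])
v9: WRITE b=36  (b history now [(3, 52), (6, 76), (9, 36)])
v10: WRITE b=71  (b history now [(3, 52), (6, 76), (9, 36), (10, 71)])
v11: WRITE b=29  (b history now [(3, 52), (6, 76), (9, 36), (10, 71), (11, 29)])
v12: WRITE a=18  (a history now [(1, 25), (2, 88), (4, 11), (5, 72), (7, 87), (8, 34), (12, 18)])
v13: WRITE a=94  (a history now [(1, 25), (2, 88), (4, 11), (5, 72), (7, 87), (8, 34), (12, 18), (13, 94)])
v14: WRITE a=2  (a history now [(1, 25), (2, 88), (4, 11), (5, 72), (7, 87), (8, 34), (12, 18), (13, 94), (14, 2)])
v15: WRITE b=58  (b history now [(3, 52), (6, 76), (9, 36), (10, 71), (11, 29), (15, 58)])
v16: WRITE b=83  (b history now [(3, 52), (6, 76), (9, 36), (10, 71), (11, 29), (15, 58), (16, 83)])
v17: WRITE b=7  (b history now [(3, 52), (6, 76), (9, 36), (10, 71), (11, 29), (15, 58), (16, 83), (17, 7)])
v18: WRITE b=56  (b history now [(3, 52), (6, 76), (9, 36), (10, 71), (11, 29), (15, 58), (16, 83), (17, 7), (18, 56)])
v19: WRITE b=41  (b history now [(3, 52), (6, 76), (9, 36), (10, 71), (11, 29), (15, 58), (16, 83), (17, 7), (18, 56), (19, 41)])
v20: WRITE a=44  (a history now [(1, 25), (2, 88), (4, 11), (5, 72), (7, 87), (8, 34), (12, 18), (13, 94), (14, 2), (20, 44)])
READ b @v15: history=[(3, 52), (6, 76), (9, 36), (10, 71), (11, 29), (15, 58), (16, 83), (17, 7), (18, 56), (19, 41)] -> pick v15 -> 58
v21: WRITE a=80  (a history now [(1, 25), (2, 88), (4, 11), (5, 72), (7, 87), (8, 34), (12, 18), (13, 94), (14, 2), (20, 44), (21, 80)])
READ b @v12: history=[(3, 52), (6, 76), (9, 36), (10, 71), (11, 29), (15, 58), (16, 83), (17, 7), (18, 56), (19, 41)] -> pick v11 -> 29
v22: WRITE b=22  (b history now [(3, 52), (6, 76), (9, 36), (10, 71), (11, 29), (15, 58), (16, 83), (17, 7), (18, 56), (19, 41), (22, 22)])
v23: WRITE a=78  (a history now [(1, 25), (2, 88), (4, 11), (5, 72), (7, 87), (8, 34), (12, 18), (13, 94), (14, 2), (20, 44), (21, 80), (23, 78)])
v24: WRITE b=7  (b history now [(3, 52), (6, 76), (9, 36), (10, 71), (11, 29), (15, 58), (16, 83), (17, 7), (18, 56), (19, 41), (22, 22), (24, 7)])
READ a @v14: history=[(1, 25), (2, 88), (4, 11), (5, 72), (7, 87), (8, 34), (12, 18), (13, 94), (14, 2), (20, 44), (21, 80), (23, 78)] -> pick v14 -> 2
v25: WRITE a=89  (a history now [(1, 25), (2, 88), (4, 11), (5, 72), (7, 87), (8, 34), (12, 18), (13, 94), (14, 2), (20, 44), (21, 80), (23, 78), (25, 89)])
v26: WRITE a=41  (a history now [(1, 25), (2, 88), (4, 11), (5, 72), (7, 87), (8, 34), (12, 18), (13, 94), (14, 2), (20, 44), (21, 80), (23, 78), (25, 89), (26, 41)])
v27: WRITE a=64  (a history now [(1, 25), (2, 88), (4, 11), (5, 72), (7, 87), (8, 34), (12, 18), (13, 94), (14, 2), (20, 44), (21, 80), (23, 78), (25, 89), (26, 41), (27, 64)])
v28: WRITE a=61  (a history now [(1, 25), (2, 88), (4, 11), (5, 72), (7, 87), (8, 34), (12, 18), (13, 94), (14, 2), (20, 44), (21, 80), (23, 78), (25, 89), (26, 41), (27, 64), (28, 61)])
READ a @v25: history=[(1, 25), (2, 88), (4, 11), (5, 72), (7, 87), (8, 34), (12, 18), (13, 94), (14, 2), (20, 44), (21, 80), (23, 78), (25, 89), (26, 41), (27, 64), (28, 61)] -> pick v25 -> 89
v29: WRITE a=80  (a history now [(1, 25), (2, 88), (4, 11), (5, 72), (7, 87), (8, 34), (12, 18), (13, 94), (14, 2), (20, 44), (21, 80), (23, 78), (25, 89), (26, 41), (27, 64), (28, 61), (29, 80)])
Read results in order: ['NONE', '58', '29', '2', '89']
NONE count = 1

Answer: 1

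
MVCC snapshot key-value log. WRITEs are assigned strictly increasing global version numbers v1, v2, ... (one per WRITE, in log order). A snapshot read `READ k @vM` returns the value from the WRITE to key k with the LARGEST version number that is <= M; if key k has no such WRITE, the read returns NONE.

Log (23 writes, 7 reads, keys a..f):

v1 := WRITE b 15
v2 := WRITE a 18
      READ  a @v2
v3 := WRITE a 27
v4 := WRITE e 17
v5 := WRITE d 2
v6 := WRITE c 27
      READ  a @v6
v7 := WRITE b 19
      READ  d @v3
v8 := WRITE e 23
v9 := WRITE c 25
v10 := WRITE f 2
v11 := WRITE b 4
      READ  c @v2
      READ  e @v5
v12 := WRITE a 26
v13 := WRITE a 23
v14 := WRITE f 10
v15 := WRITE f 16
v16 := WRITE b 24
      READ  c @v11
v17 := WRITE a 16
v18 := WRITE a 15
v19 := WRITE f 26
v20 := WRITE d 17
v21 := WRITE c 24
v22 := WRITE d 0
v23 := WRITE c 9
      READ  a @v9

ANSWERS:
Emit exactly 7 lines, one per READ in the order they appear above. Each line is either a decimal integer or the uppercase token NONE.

Answer: 18
27
NONE
NONE
17
25
27

Derivation:
v1: WRITE b=15  (b history now [(1, 15)])
v2: WRITE a=18  (a history now [(2, 18)])
READ a @v2: history=[(2, 18)] -> pick v2 -> 18
v3: WRITE a=27  (a history now [(2, 18), (3, 27)])
v4: WRITE e=17  (e history now [(4, 17)])
v5: WRITE d=2  (d history now [(5, 2)])
v6: WRITE c=27  (c history now [(6, 27)])
READ a @v6: history=[(2, 18), (3, 27)] -> pick v3 -> 27
v7: WRITE b=19  (b history now [(1, 15), (7, 19)])
READ d @v3: history=[(5, 2)] -> no version <= 3 -> NONE
v8: WRITE e=23  (e history now [(4, 17), (8, 23)])
v9: WRITE c=25  (c history now [(6, 27), (9, 25)])
v10: WRITE f=2  (f history now [(10, 2)])
v11: WRITE b=4  (b history now [(1, 15), (7, 19), (11, 4)])
READ c @v2: history=[(6, 27), (9, 25)] -> no version <= 2 -> NONE
READ e @v5: history=[(4, 17), (8, 23)] -> pick v4 -> 17
v12: WRITE a=26  (a history now [(2, 18), (3, 27), (12, 26)])
v13: WRITE a=23  (a history now [(2, 18), (3, 27), (12, 26), (13, 23)])
v14: WRITE f=10  (f history now [(10, 2), (14, 10)])
v15: WRITE f=16  (f history now [(10, 2), (14, 10), (15, 16)])
v16: WRITE b=24  (b history now [(1, 15), (7, 19), (11, 4), (16, 24)])
READ c @v11: history=[(6, 27), (9, 25)] -> pick v9 -> 25
v17: WRITE a=16  (a history now [(2, 18), (3, 27), (12, 26), (13, 23), (17, 16)])
v18: WRITE a=15  (a history now [(2, 18), (3, 27), (12, 26), (13, 23), (17, 16), (18, 15)])
v19: WRITE f=26  (f history now [(10, 2), (14, 10), (15, 16), (19, 26)])
v20: WRITE d=17  (d history now [(5, 2), (20, 17)])
v21: WRITE c=24  (c history now [(6, 27), (9, 25), (21, 24)])
v22: WRITE d=0  (d history now [(5, 2), (20, 17), (22, 0)])
v23: WRITE c=9  (c history now [(6, 27), (9, 25), (21, 24), (23, 9)])
READ a @v9: history=[(2, 18), (3, 27), (12, 26), (13, 23), (17, 16), (18, 15)] -> pick v3 -> 27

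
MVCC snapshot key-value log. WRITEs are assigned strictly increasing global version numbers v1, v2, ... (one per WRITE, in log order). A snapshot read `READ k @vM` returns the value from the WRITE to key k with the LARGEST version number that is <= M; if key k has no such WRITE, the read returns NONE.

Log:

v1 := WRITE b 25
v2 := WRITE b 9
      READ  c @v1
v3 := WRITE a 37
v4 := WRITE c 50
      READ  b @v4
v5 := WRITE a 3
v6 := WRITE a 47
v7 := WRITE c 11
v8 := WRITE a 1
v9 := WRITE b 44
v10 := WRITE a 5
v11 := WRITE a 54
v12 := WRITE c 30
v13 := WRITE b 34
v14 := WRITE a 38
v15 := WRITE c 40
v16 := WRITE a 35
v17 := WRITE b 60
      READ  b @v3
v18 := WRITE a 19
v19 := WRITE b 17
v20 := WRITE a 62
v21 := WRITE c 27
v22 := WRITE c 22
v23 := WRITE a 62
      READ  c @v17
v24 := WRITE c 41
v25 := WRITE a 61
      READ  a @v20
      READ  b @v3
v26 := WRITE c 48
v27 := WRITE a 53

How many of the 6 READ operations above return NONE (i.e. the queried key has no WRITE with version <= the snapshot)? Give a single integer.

v1: WRITE b=25  (b history now [(1, 25)])
v2: WRITE b=9  (b history now [(1, 25), (2, 9)])
READ c @v1: history=[] -> no version <= 1 -> NONE
v3: WRITE a=37  (a history now [(3, 37)])
v4: WRITE c=50  (c history now [(4, 50)])
READ b @v4: history=[(1, 25), (2, 9)] -> pick v2 -> 9
v5: WRITE a=3  (a history now [(3, 37), (5, 3)])
v6: WRITE a=47  (a history now [(3, 37), (5, 3), (6, 47)])
v7: WRITE c=11  (c history now [(4, 50), (7, 11)])
v8: WRITE a=1  (a history now [(3, 37), (5, 3), (6, 47), (8, 1)])
v9: WRITE b=44  (b history now [(1, 25), (2, 9), (9, 44)])
v10: WRITE a=5  (a history now [(3, 37), (5, 3), (6, 47), (8, 1), (10, 5)])
v11: WRITE a=54  (a history now [(3, 37), (5, 3), (6, 47), (8, 1), (10, 5), (11, 54)])
v12: WRITE c=30  (c history now [(4, 50), (7, 11), (12, 30)])
v13: WRITE b=34  (b history now [(1, 25), (2, 9), (9, 44), (13, 34)])
v14: WRITE a=38  (a history now [(3, 37), (5, 3), (6, 47), (8, 1), (10, 5), (11, 54), (14, 38)])
v15: WRITE c=40  (c history now [(4, 50), (7, 11), (12, 30), (15, 40)])
v16: WRITE a=35  (a history now [(3, 37), (5, 3), (6, 47), (8, 1), (10, 5), (11, 54), (14, 38), (16, 35)])
v17: WRITE b=60  (b history now [(1, 25), (2, 9), (9, 44), (13, 34), (17, 60)])
READ b @v3: history=[(1, 25), (2, 9), (9, 44), (13, 34), (17, 60)] -> pick v2 -> 9
v18: WRITE a=19  (a history now [(3, 37), (5, 3), (6, 47), (8, 1), (10, 5), (11, 54), (14, 38), (16, 35), (18, 19)])
v19: WRITE b=17  (b history now [(1, 25), (2, 9), (9, 44), (13, 34), (17, 60), (19, 17)])
v20: WRITE a=62  (a history now [(3, 37), (5, 3), (6, 47), (8, 1), (10, 5), (11, 54), (14, 38), (16, 35), (18, 19), (20, 62)])
v21: WRITE c=27  (c history now [(4, 50), (7, 11), (12, 30), (15, 40), (21, 27)])
v22: WRITE c=22  (c history now [(4, 50), (7, 11), (12, 30), (15, 40), (21, 27), (22, 22)])
v23: WRITE a=62  (a history now [(3, 37), (5, 3), (6, 47), (8, 1), (10, 5), (11, 54), (14, 38), (16, 35), (18, 19), (20, 62), (23, 62)])
READ c @v17: history=[(4, 50), (7, 11), (12, 30), (15, 40), (21, 27), (22, 22)] -> pick v15 -> 40
v24: WRITE c=41  (c history now [(4, 50), (7, 11), (12, 30), (15, 40), (21, 27), (22, 22), (24, 41)])
v25: WRITE a=61  (a history now [(3, 37), (5, 3), (6, 47), (8, 1), (10, 5), (11, 54), (14, 38), (16, 35), (18, 19), (20, 62), (23, 62), (25, 61)])
READ a @v20: history=[(3, 37), (5, 3), (6, 47), (8, 1), (10, 5), (11, 54), (14, 38), (16, 35), (18, 19), (20, 62), (23, 62), (25, 61)] -> pick v20 -> 62
READ b @v3: history=[(1, 25), (2, 9), (9, 44), (13, 34), (17, 60), (19, 17)] -> pick v2 -> 9
v26: WRITE c=48  (c history now [(4, 50), (7, 11), (12, 30), (15, 40), (21, 27), (22, 22), (24, 41), (26, 48)])
v27: WRITE a=53  (a history now [(3, 37), (5, 3), (6, 47), (8, 1), (10, 5), (11, 54), (14, 38), (16, 35), (18, 19), (20, 62), (23, 62), (25, 61), (27, 53)])
Read results in order: ['NONE', '9', '9', '40', '62', '9']
NONE count = 1

Answer: 1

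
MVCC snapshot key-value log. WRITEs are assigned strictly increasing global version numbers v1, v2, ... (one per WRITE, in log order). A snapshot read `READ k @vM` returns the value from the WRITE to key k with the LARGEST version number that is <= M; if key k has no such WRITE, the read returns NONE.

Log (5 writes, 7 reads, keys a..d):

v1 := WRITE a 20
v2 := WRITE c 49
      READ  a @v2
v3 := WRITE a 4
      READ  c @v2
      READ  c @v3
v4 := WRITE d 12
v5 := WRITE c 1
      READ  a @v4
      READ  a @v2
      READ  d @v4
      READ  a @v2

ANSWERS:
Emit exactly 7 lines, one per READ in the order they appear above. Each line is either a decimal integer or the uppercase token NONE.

v1: WRITE a=20  (a history now [(1, 20)])
v2: WRITE c=49  (c history now [(2, 49)])
READ a @v2: history=[(1, 20)] -> pick v1 -> 20
v3: WRITE a=4  (a history now [(1, 20), (3, 4)])
READ c @v2: history=[(2, 49)] -> pick v2 -> 49
READ c @v3: history=[(2, 49)] -> pick v2 -> 49
v4: WRITE d=12  (d history now [(4, 12)])
v5: WRITE c=1  (c history now [(2, 49), (5, 1)])
READ a @v4: history=[(1, 20), (3, 4)] -> pick v3 -> 4
READ a @v2: history=[(1, 20), (3, 4)] -> pick v1 -> 20
READ d @v4: history=[(4, 12)] -> pick v4 -> 12
READ a @v2: history=[(1, 20), (3, 4)] -> pick v1 -> 20

Answer: 20
49
49
4
20
12
20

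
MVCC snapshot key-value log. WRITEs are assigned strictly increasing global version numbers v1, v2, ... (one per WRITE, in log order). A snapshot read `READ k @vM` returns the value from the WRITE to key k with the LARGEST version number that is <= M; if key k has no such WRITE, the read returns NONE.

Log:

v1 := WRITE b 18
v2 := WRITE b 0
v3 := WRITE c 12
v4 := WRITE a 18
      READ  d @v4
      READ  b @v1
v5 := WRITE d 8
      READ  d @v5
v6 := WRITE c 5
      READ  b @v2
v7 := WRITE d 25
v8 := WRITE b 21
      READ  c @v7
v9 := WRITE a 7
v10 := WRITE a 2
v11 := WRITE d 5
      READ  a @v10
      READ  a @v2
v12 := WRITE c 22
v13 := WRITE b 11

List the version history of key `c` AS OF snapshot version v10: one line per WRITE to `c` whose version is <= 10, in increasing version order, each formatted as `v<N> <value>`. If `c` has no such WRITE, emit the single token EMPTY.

Answer: v3 12
v6 5

Derivation:
Scan writes for key=c with version <= 10:
  v1 WRITE b 18 -> skip
  v2 WRITE b 0 -> skip
  v3 WRITE c 12 -> keep
  v4 WRITE a 18 -> skip
  v5 WRITE d 8 -> skip
  v6 WRITE c 5 -> keep
  v7 WRITE d 25 -> skip
  v8 WRITE b 21 -> skip
  v9 WRITE a 7 -> skip
  v10 WRITE a 2 -> skip
  v11 WRITE d 5 -> skip
  v12 WRITE c 22 -> drop (> snap)
  v13 WRITE b 11 -> skip
Collected: [(3, 12), (6, 5)]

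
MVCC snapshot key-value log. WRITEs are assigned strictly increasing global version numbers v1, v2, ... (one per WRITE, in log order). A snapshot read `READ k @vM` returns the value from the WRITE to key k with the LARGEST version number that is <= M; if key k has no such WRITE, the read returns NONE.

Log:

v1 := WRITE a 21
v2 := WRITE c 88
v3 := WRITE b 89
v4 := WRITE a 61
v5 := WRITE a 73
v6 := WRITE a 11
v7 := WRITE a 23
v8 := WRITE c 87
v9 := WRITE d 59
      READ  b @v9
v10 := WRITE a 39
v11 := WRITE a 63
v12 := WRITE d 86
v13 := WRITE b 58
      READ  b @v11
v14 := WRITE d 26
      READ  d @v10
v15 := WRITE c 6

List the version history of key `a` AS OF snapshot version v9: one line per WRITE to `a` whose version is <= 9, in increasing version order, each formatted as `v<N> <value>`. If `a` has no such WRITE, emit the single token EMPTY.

Answer: v1 21
v4 61
v5 73
v6 11
v7 23

Derivation:
Scan writes for key=a with version <= 9:
  v1 WRITE a 21 -> keep
  v2 WRITE c 88 -> skip
  v3 WRITE b 89 -> skip
  v4 WRITE a 61 -> keep
  v5 WRITE a 73 -> keep
  v6 WRITE a 11 -> keep
  v7 WRITE a 23 -> keep
  v8 WRITE c 87 -> skip
  v9 WRITE d 59 -> skip
  v10 WRITE a 39 -> drop (> snap)
  v11 WRITE a 63 -> drop (> snap)
  v12 WRITE d 86 -> skip
  v13 WRITE b 58 -> skip
  v14 WRITE d 26 -> skip
  v15 WRITE c 6 -> skip
Collected: [(1, 21), (4, 61), (5, 73), (6, 11), (7, 23)]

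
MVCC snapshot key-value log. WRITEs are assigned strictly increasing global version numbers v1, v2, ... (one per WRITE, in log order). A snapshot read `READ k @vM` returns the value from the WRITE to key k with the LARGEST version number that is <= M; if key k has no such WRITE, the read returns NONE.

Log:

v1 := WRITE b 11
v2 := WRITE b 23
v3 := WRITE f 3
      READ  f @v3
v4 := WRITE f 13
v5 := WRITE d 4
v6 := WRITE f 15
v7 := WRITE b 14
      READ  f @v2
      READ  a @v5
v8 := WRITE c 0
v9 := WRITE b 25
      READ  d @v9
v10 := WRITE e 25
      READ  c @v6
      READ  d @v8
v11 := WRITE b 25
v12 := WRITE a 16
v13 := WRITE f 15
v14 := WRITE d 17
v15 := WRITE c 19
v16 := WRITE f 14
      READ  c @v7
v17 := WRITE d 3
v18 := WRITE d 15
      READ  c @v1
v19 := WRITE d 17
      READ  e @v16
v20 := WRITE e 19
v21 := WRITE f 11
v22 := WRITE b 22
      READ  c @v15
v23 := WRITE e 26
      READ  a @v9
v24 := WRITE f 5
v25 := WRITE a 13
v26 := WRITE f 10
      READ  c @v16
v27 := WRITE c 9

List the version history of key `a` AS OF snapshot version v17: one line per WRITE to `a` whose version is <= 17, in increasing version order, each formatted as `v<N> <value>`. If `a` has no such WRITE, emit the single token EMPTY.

Answer: v12 16

Derivation:
Scan writes for key=a with version <= 17:
  v1 WRITE b 11 -> skip
  v2 WRITE b 23 -> skip
  v3 WRITE f 3 -> skip
  v4 WRITE f 13 -> skip
  v5 WRITE d 4 -> skip
  v6 WRITE f 15 -> skip
  v7 WRITE b 14 -> skip
  v8 WRITE c 0 -> skip
  v9 WRITE b 25 -> skip
  v10 WRITE e 25 -> skip
  v11 WRITE b 25 -> skip
  v12 WRITE a 16 -> keep
  v13 WRITE f 15 -> skip
  v14 WRITE d 17 -> skip
  v15 WRITE c 19 -> skip
  v16 WRITE f 14 -> skip
  v17 WRITE d 3 -> skip
  v18 WRITE d 15 -> skip
  v19 WRITE d 17 -> skip
  v20 WRITE e 19 -> skip
  v21 WRITE f 11 -> skip
  v22 WRITE b 22 -> skip
  v23 WRITE e 26 -> skip
  v24 WRITE f 5 -> skip
  v25 WRITE a 13 -> drop (> snap)
  v26 WRITE f 10 -> skip
  v27 WRITE c 9 -> skip
Collected: [(12, 16)]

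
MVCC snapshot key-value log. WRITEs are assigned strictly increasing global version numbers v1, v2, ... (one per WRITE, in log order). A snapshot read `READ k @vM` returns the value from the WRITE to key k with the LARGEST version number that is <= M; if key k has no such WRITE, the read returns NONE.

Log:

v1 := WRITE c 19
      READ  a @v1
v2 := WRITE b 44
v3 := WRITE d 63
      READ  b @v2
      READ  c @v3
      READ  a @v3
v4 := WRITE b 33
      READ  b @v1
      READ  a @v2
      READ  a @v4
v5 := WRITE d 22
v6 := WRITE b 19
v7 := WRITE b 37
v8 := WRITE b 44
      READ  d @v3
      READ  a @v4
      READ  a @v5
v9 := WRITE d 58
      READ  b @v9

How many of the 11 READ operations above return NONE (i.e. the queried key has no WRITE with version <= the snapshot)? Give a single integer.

v1: WRITE c=19  (c history now [(1, 19)])
READ a @v1: history=[] -> no version <= 1 -> NONE
v2: WRITE b=44  (b history now [(2, 44)])
v3: WRITE d=63  (d history now [(3, 63)])
READ b @v2: history=[(2, 44)] -> pick v2 -> 44
READ c @v3: history=[(1, 19)] -> pick v1 -> 19
READ a @v3: history=[] -> no version <= 3 -> NONE
v4: WRITE b=33  (b history now [(2, 44), (4, 33)])
READ b @v1: history=[(2, 44), (4, 33)] -> no version <= 1 -> NONE
READ a @v2: history=[] -> no version <= 2 -> NONE
READ a @v4: history=[] -> no version <= 4 -> NONE
v5: WRITE d=22  (d history now [(3, 63), (5, 22)])
v6: WRITE b=19  (b history now [(2, 44), (4, 33), (6, 19)])
v7: WRITE b=37  (b history now [(2, 44), (4, 33), (6, 19), (7, 37)])
v8: WRITE b=44  (b history now [(2, 44), (4, 33), (6, 19), (7, 37), (8, 44)])
READ d @v3: history=[(3, 63), (5, 22)] -> pick v3 -> 63
READ a @v4: history=[] -> no version <= 4 -> NONE
READ a @v5: history=[] -> no version <= 5 -> NONE
v9: WRITE d=58  (d history now [(3, 63), (5, 22), (9, 58)])
READ b @v9: history=[(2, 44), (4, 33), (6, 19), (7, 37), (8, 44)] -> pick v8 -> 44
Read results in order: ['NONE', '44', '19', 'NONE', 'NONE', 'NONE', 'NONE', '63', 'NONE', 'NONE', '44']
NONE count = 7

Answer: 7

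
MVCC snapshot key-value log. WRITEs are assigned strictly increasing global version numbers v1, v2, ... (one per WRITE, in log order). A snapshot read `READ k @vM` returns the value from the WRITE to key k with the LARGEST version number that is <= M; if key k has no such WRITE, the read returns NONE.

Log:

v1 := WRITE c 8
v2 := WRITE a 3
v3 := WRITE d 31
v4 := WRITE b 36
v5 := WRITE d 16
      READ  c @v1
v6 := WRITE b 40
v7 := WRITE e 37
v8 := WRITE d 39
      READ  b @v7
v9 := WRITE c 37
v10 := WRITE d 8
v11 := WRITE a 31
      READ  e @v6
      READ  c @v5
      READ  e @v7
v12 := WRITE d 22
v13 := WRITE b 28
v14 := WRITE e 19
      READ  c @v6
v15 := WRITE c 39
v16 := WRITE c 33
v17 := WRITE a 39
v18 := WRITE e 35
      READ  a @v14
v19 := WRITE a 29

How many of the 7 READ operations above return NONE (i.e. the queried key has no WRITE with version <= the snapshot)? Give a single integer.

Answer: 1

Derivation:
v1: WRITE c=8  (c history now [(1, 8)])
v2: WRITE a=3  (a history now [(2, 3)])
v3: WRITE d=31  (d history now [(3, 31)])
v4: WRITE b=36  (b history now [(4, 36)])
v5: WRITE d=16  (d history now [(3, 31), (5, 16)])
READ c @v1: history=[(1, 8)] -> pick v1 -> 8
v6: WRITE b=40  (b history now [(4, 36), (6, 40)])
v7: WRITE e=37  (e history now [(7, 37)])
v8: WRITE d=39  (d history now [(3, 31), (5, 16), (8, 39)])
READ b @v7: history=[(4, 36), (6, 40)] -> pick v6 -> 40
v9: WRITE c=37  (c history now [(1, 8), (9, 37)])
v10: WRITE d=8  (d history now [(3, 31), (5, 16), (8, 39), (10, 8)])
v11: WRITE a=31  (a history now [(2, 3), (11, 31)])
READ e @v6: history=[(7, 37)] -> no version <= 6 -> NONE
READ c @v5: history=[(1, 8), (9, 37)] -> pick v1 -> 8
READ e @v7: history=[(7, 37)] -> pick v7 -> 37
v12: WRITE d=22  (d history now [(3, 31), (5, 16), (8, 39), (10, 8), (12, 22)])
v13: WRITE b=28  (b history now [(4, 36), (6, 40), (13, 28)])
v14: WRITE e=19  (e history now [(7, 37), (14, 19)])
READ c @v6: history=[(1, 8), (9, 37)] -> pick v1 -> 8
v15: WRITE c=39  (c history now [(1, 8), (9, 37), (15, 39)])
v16: WRITE c=33  (c history now [(1, 8), (9, 37), (15, 39), (16, 33)])
v17: WRITE a=39  (a history now [(2, 3), (11, 31), (17, 39)])
v18: WRITE e=35  (e history now [(7, 37), (14, 19), (18, 35)])
READ a @v14: history=[(2, 3), (11, 31), (17, 39)] -> pick v11 -> 31
v19: WRITE a=29  (a history now [(2, 3), (11, 31), (17, 39), (19, 29)])
Read results in order: ['8', '40', 'NONE', '8', '37', '8', '31']
NONE count = 1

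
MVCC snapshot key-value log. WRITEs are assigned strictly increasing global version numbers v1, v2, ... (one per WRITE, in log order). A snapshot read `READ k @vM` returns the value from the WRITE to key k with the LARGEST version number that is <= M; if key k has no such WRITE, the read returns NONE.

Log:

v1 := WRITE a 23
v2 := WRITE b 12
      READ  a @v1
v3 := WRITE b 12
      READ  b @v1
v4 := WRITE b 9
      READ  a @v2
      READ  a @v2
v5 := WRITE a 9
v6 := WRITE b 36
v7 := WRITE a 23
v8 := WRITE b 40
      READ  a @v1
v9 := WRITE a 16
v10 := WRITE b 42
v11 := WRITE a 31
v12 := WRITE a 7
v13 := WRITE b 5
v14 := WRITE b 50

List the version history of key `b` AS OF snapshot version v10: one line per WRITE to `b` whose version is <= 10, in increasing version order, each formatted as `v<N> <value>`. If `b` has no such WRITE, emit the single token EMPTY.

Answer: v2 12
v3 12
v4 9
v6 36
v8 40
v10 42

Derivation:
Scan writes for key=b with version <= 10:
  v1 WRITE a 23 -> skip
  v2 WRITE b 12 -> keep
  v3 WRITE b 12 -> keep
  v4 WRITE b 9 -> keep
  v5 WRITE a 9 -> skip
  v6 WRITE b 36 -> keep
  v7 WRITE a 23 -> skip
  v8 WRITE b 40 -> keep
  v9 WRITE a 16 -> skip
  v10 WRITE b 42 -> keep
  v11 WRITE a 31 -> skip
  v12 WRITE a 7 -> skip
  v13 WRITE b 5 -> drop (> snap)
  v14 WRITE b 50 -> drop (> snap)
Collected: [(2, 12), (3, 12), (4, 9), (6, 36), (8, 40), (10, 42)]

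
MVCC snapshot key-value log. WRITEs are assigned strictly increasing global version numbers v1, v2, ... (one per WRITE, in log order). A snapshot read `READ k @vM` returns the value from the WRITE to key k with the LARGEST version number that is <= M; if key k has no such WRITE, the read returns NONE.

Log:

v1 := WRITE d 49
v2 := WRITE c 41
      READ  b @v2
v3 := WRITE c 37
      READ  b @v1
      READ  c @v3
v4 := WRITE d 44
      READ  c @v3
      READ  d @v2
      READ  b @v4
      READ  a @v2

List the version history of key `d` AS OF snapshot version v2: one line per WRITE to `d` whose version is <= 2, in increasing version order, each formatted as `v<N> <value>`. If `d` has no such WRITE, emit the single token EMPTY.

Answer: v1 49

Derivation:
Scan writes for key=d with version <= 2:
  v1 WRITE d 49 -> keep
  v2 WRITE c 41 -> skip
  v3 WRITE c 37 -> skip
  v4 WRITE d 44 -> drop (> snap)
Collected: [(1, 49)]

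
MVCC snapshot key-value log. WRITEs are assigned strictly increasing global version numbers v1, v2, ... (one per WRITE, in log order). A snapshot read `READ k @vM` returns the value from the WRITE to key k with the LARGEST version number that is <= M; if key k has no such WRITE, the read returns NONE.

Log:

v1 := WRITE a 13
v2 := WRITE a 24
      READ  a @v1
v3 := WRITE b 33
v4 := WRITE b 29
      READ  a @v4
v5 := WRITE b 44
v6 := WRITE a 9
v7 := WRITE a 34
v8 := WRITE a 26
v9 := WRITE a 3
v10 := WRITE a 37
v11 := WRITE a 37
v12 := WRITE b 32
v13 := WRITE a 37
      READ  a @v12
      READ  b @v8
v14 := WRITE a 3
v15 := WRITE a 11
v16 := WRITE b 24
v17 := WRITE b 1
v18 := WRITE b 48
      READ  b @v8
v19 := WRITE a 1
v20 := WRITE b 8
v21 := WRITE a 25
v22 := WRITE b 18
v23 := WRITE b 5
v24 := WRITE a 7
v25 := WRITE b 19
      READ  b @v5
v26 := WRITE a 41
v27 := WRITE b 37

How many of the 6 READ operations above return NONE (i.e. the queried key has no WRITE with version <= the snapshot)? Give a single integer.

Answer: 0

Derivation:
v1: WRITE a=13  (a history now [(1, 13)])
v2: WRITE a=24  (a history now [(1, 13), (2, 24)])
READ a @v1: history=[(1, 13), (2, 24)] -> pick v1 -> 13
v3: WRITE b=33  (b history now [(3, 33)])
v4: WRITE b=29  (b history now [(3, 33), (4, 29)])
READ a @v4: history=[(1, 13), (2, 24)] -> pick v2 -> 24
v5: WRITE b=44  (b history now [(3, 33), (4, 29), (5, 44)])
v6: WRITE a=9  (a history now [(1, 13), (2, 24), (6, 9)])
v7: WRITE a=34  (a history now [(1, 13), (2, 24), (6, 9), (7, 34)])
v8: WRITE a=26  (a history now [(1, 13), (2, 24), (6, 9), (7, 34), (8, 26)])
v9: WRITE a=3  (a history now [(1, 13), (2, 24), (6, 9), (7, 34), (8, 26), (9, 3)])
v10: WRITE a=37  (a history now [(1, 13), (2, 24), (6, 9), (7, 34), (8, 26), (9, 3), (10, 37)])
v11: WRITE a=37  (a history now [(1, 13), (2, 24), (6, 9), (7, 34), (8, 26), (9, 3), (10, 37), (11, 37)])
v12: WRITE b=32  (b history now [(3, 33), (4, 29), (5, 44), (12, 32)])
v13: WRITE a=37  (a history now [(1, 13), (2, 24), (6, 9), (7, 34), (8, 26), (9, 3), (10, 37), (11, 37), (13, 37)])
READ a @v12: history=[(1, 13), (2, 24), (6, 9), (7, 34), (8, 26), (9, 3), (10, 37), (11, 37), (13, 37)] -> pick v11 -> 37
READ b @v8: history=[(3, 33), (4, 29), (5, 44), (12, 32)] -> pick v5 -> 44
v14: WRITE a=3  (a history now [(1, 13), (2, 24), (6, 9), (7, 34), (8, 26), (9, 3), (10, 37), (11, 37), (13, 37), (14, 3)])
v15: WRITE a=11  (a history now [(1, 13), (2, 24), (6, 9), (7, 34), (8, 26), (9, 3), (10, 37), (11, 37), (13, 37), (14, 3), (15, 11)])
v16: WRITE b=24  (b history now [(3, 33), (4, 29), (5, 44), (12, 32), (16, 24)])
v17: WRITE b=1  (b history now [(3, 33), (4, 29), (5, 44), (12, 32), (16, 24), (17, 1)])
v18: WRITE b=48  (b history now [(3, 33), (4, 29), (5, 44), (12, 32), (16, 24), (17, 1), (18, 48)])
READ b @v8: history=[(3, 33), (4, 29), (5, 44), (12, 32), (16, 24), (17, 1), (18, 48)] -> pick v5 -> 44
v19: WRITE a=1  (a history now [(1, 13), (2, 24), (6, 9), (7, 34), (8, 26), (9, 3), (10, 37), (11, 37), (13, 37), (14, 3), (15, 11), (19, 1)])
v20: WRITE b=8  (b history now [(3, 33), (4, 29), (5, 44), (12, 32), (16, 24), (17, 1), (18, 48), (20, 8)])
v21: WRITE a=25  (a history now [(1, 13), (2, 24), (6, 9), (7, 34), (8, 26), (9, 3), (10, 37), (11, 37), (13, 37), (14, 3), (15, 11), (19, 1), (21, 25)])
v22: WRITE b=18  (b history now [(3, 33), (4, 29), (5, 44), (12, 32), (16, 24), (17, 1), (18, 48), (20, 8), (22, 18)])
v23: WRITE b=5  (b history now [(3, 33), (4, 29), (5, 44), (12, 32), (16, 24), (17, 1), (18, 48), (20, 8), (22, 18), (23, 5)])
v24: WRITE a=7  (a history now [(1, 13), (2, 24), (6, 9), (7, 34), (8, 26), (9, 3), (10, 37), (11, 37), (13, 37), (14, 3), (15, 11), (19, 1), (21, 25), (24, 7)])
v25: WRITE b=19  (b history now [(3, 33), (4, 29), (5, 44), (12, 32), (16, 24), (17, 1), (18, 48), (20, 8), (22, 18), (23, 5), (25, 19)])
READ b @v5: history=[(3, 33), (4, 29), (5, 44), (12, 32), (16, 24), (17, 1), (18, 48), (20, 8), (22, 18), (23, 5), (25, 19)] -> pick v5 -> 44
v26: WRITE a=41  (a history now [(1, 13), (2, 24), (6, 9), (7, 34), (8, 26), (9, 3), (10, 37), (11, 37), (13, 37), (14, 3), (15, 11), (19, 1), (21, 25), (24, 7), (26, 41)])
v27: WRITE b=37  (b history now [(3, 33), (4, 29), (5, 44), (12, 32), (16, 24), (17, 1), (18, 48), (20, 8), (22, 18), (23, 5), (25, 19), (27, 37)])
Read results in order: ['13', '24', '37', '44', '44', '44']
NONE count = 0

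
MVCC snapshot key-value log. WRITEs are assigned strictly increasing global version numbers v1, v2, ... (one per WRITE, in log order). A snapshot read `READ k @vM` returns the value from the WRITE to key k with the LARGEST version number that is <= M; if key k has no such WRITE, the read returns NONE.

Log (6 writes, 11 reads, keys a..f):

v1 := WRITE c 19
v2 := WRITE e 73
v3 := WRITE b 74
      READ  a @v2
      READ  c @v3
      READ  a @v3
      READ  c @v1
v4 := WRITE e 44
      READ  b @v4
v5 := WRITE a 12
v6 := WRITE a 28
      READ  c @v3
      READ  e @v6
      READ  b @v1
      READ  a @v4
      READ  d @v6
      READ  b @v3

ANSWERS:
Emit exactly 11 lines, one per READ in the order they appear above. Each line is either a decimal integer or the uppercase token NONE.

v1: WRITE c=19  (c history now [(1, 19)])
v2: WRITE e=73  (e history now [(2, 73)])
v3: WRITE b=74  (b history now [(3, 74)])
READ a @v2: history=[] -> no version <= 2 -> NONE
READ c @v3: history=[(1, 19)] -> pick v1 -> 19
READ a @v3: history=[] -> no version <= 3 -> NONE
READ c @v1: history=[(1, 19)] -> pick v1 -> 19
v4: WRITE e=44  (e history now [(2, 73), (4, 44)])
READ b @v4: history=[(3, 74)] -> pick v3 -> 74
v5: WRITE a=12  (a history now [(5, 12)])
v6: WRITE a=28  (a history now [(5, 12), (6, 28)])
READ c @v3: history=[(1, 19)] -> pick v1 -> 19
READ e @v6: history=[(2, 73), (4, 44)] -> pick v4 -> 44
READ b @v1: history=[(3, 74)] -> no version <= 1 -> NONE
READ a @v4: history=[(5, 12), (6, 28)] -> no version <= 4 -> NONE
READ d @v6: history=[] -> no version <= 6 -> NONE
READ b @v3: history=[(3, 74)] -> pick v3 -> 74

Answer: NONE
19
NONE
19
74
19
44
NONE
NONE
NONE
74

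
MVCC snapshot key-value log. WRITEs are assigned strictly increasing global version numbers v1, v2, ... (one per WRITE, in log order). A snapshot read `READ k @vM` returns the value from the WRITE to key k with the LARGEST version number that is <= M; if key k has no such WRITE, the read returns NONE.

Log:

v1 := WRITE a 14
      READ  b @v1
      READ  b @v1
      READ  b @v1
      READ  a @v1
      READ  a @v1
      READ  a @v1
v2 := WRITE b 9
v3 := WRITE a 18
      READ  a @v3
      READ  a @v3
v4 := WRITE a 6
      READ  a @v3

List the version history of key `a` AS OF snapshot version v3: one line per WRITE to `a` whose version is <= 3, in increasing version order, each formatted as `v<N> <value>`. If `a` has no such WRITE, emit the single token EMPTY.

Answer: v1 14
v3 18

Derivation:
Scan writes for key=a with version <= 3:
  v1 WRITE a 14 -> keep
  v2 WRITE b 9 -> skip
  v3 WRITE a 18 -> keep
  v4 WRITE a 6 -> drop (> snap)
Collected: [(1, 14), (3, 18)]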